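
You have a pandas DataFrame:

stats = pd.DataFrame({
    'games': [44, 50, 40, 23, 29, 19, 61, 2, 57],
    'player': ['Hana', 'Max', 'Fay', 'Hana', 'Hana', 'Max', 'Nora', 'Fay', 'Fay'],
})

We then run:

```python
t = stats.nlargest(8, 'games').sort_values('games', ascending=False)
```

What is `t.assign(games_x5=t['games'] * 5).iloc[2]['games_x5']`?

250

take 8 rows with largest games:
   games player
6     61   Nora
8     57    Fay
1     50    Max
0     44   Hana
2     40    Fay
4     29   Hana
3     23   Hana
5     19    Max
sort by games descending:
   games player
6     61   Nora
8     57    Fay
1     50    Max
0     44   Hana
2     40    Fay
4     29   Hana
3     23   Hana
5     19    Max
add column games_x5 = t['games'] * 5:
   games player  games_x5
6     61   Nora       305
8     57    Fay       285
1     50    Max       250
0     44   Hana       220
2     40    Fay       200
4     29   Hana       145
3     23   Hana       115
5     19    Max        95
Finally, value at position 2, column 'games_x5' = 250.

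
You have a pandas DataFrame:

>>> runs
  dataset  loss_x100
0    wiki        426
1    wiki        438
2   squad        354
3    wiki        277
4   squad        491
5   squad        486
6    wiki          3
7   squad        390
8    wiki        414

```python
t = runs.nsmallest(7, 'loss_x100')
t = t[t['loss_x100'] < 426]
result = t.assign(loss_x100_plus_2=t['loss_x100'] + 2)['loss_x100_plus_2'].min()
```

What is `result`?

5

take 7 rows with smallest loss_x100:
  dataset  loss_x100
6    wiki          3
3    wiki        277
2   squad        354
7   squad        390
8    wiki        414
0    wiki        426
1    wiki        438
filter rows where loss_x100 < 426:
  dataset  loss_x100
6    wiki          3
3    wiki        277
2   squad        354
7   squad        390
8    wiki        414
add column loss_x100_plus_2 = t['loss_x100'] + 2:
  dataset  loss_x100  loss_x100_plus_2
6    wiki          3                 5
3    wiki        277               279
2   squad        354               356
7   squad        390               392
8    wiki        414               416
Hence 5.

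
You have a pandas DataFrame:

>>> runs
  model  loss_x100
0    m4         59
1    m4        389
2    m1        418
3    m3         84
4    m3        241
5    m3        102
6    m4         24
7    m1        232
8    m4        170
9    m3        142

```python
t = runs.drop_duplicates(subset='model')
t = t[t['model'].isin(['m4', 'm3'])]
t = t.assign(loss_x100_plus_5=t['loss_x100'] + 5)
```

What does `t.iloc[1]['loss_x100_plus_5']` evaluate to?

89

drop duplicate model (keep=first):
  model  loss_x100
0    m4         59
2    m1        418
3    m3         84
filter rows where model in ['m4', 'm3']:
  model  loss_x100
0    m4         59
3    m3         84
add column loss_x100_plus_5 = t['loss_x100'] + 5:
  model  loss_x100  loss_x100_plus_5
0    m4         59                64
3    m3         84                89
Finally, value at position 1, column 'loss_x100_plus_5' = 89.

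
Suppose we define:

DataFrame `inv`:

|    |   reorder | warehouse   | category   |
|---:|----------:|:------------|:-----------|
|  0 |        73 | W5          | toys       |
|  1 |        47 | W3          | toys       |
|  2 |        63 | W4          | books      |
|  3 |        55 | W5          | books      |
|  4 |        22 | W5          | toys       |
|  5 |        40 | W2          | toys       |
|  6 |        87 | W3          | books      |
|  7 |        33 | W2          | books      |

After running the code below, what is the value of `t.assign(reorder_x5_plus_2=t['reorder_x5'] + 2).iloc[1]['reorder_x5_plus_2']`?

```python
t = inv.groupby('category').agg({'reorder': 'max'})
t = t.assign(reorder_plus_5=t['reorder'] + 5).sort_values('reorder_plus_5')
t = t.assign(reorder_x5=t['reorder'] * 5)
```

group by category, max of reorder:
          reorder
category         
books          87
toys           73
add column reorder_plus_5 = t['reorder'] + 5:
          reorder  reorder_plus_5
category                         
books          87              92
toys           73              78
sort by reorder_plus_5:
          reorder  reorder_plus_5
category                         
toys           73              78
books          87              92
add column reorder_x5 = t['reorder'] * 5:
          reorder  reorder_plus_5  reorder_x5
category                                     
toys           73              78         365
books          87              92         435
add column reorder_x5_plus_2 = t['reorder_x5'] + 2:
          reorder  reorder_plus_5  reorder_x5  reorder_x5_plus_2
category                                                        
toys           73              78         365                367
books          87              92         435                437
Finally, value at position 1, column 'reorder_x5_plus_2' = 437.

437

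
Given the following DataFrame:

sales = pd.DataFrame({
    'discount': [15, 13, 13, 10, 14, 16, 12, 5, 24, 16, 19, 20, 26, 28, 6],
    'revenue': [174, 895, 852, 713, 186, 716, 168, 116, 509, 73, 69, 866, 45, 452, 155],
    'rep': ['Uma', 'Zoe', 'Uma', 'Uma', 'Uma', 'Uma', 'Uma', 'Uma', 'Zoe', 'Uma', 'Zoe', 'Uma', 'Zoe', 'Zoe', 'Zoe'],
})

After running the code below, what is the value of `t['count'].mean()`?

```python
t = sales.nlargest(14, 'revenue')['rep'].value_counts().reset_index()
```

7.0

take 14 rows with largest revenue:
    discount  revenue  rep
1         13      895  Zoe
11        20      866  Uma
2         13      852  Uma
5         16      716  Uma
3         10      713  Uma
8         24      509  Zoe
13        28      452  Zoe
4         14      186  Uma
0         15      174  Uma
6         12      168  Uma
14         6      155  Zoe
7          5      116  Uma
9         16       73  Uma
10        19       69  Zoe
value_counts of rep:
rep
Uma    9
Zoe    5
Name: count, dtype: int64
reset_index():
   rep  count
0  Uma      9
1  Zoe      5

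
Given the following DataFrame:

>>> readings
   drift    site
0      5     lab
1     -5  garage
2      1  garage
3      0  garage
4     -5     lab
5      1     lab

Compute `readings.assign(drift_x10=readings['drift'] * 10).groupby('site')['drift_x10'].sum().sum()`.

add column drift_x10 = readings['drift'] * 10:
   drift    site  drift_x10
0      5     lab         50
1     -5  garage        -50
2      1  garage         10
3      0  garage          0
4     -5     lab        -50
5      1     lab         10
group by site, sum of drift_x10:
site
garage   -40
lab       10
Name: drift_x10, dtype: int64

-30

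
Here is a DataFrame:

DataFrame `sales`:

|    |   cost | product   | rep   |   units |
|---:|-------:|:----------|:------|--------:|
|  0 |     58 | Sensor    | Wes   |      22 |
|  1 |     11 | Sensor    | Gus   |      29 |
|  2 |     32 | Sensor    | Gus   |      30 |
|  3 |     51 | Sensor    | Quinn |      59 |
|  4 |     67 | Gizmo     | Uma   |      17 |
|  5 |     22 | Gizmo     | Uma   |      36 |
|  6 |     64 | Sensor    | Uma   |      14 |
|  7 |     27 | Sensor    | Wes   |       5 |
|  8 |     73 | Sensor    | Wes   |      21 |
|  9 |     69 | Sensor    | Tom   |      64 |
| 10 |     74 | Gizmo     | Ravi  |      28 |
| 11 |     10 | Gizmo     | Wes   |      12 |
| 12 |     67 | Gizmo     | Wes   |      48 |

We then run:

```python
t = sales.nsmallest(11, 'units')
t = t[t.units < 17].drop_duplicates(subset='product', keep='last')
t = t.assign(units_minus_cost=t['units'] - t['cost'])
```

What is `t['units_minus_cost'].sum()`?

-48

take 11 rows with smallest units:
    cost product   rep  units
7     27  Sensor   Wes      5
11    10   Gizmo   Wes     12
6     64  Sensor   Uma     14
4     67   Gizmo   Uma     17
8     73  Sensor   Wes     21
0     58  Sensor   Wes     22
10    74   Gizmo  Ravi     28
1     11  Sensor   Gus     29
2     32  Sensor   Gus     30
5     22   Gizmo   Uma     36
12    67   Gizmo   Wes     48
filter rows where units < 17:
    cost product  rep  units
7     27  Sensor  Wes      5
11    10   Gizmo  Wes     12
6     64  Sensor  Uma     14
drop duplicate product (keep=last):
    cost product  rep  units
11    10   Gizmo  Wes     12
6     64  Sensor  Uma     14
add column units_minus_cost = t['units'] - t['cost']:
    cost product  rep  units  units_minus_cost
11    10   Gizmo  Wes     12                 2
6     64  Sensor  Uma     14               -50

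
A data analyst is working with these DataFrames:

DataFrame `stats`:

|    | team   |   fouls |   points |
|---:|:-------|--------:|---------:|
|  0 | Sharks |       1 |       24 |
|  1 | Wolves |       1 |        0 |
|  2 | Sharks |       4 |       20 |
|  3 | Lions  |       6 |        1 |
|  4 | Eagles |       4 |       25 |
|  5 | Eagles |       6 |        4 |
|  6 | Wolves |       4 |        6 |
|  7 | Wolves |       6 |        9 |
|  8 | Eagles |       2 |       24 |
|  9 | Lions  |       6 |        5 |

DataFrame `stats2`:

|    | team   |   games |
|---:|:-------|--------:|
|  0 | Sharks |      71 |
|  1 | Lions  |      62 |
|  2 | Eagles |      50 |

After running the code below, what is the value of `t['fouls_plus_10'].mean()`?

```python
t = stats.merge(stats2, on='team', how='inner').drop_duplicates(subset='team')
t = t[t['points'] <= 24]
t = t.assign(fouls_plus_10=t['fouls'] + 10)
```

merge on 'team' (how='inner') → 7 rows:
     team  fouls  points  games
0  Sharks      1      24     71
1  Sharks      4      20     71
2   Lions      6       1     62
3  Eagles      4      25     50
4  Eagles      6       4     50
5  Eagles      2      24     50
6   Lions      6       5     62
drop duplicate team (keep=first):
     team  fouls  points  games
0  Sharks      1      24     71
2   Lions      6       1     62
3  Eagles      4      25     50
filter rows where points <= 24:
     team  fouls  points  games
0  Sharks      1      24     71
2   Lions      6       1     62
add column fouls_plus_10 = t['fouls'] + 10:
     team  fouls  points  games  fouls_plus_10
0  Sharks      1      24     71             11
2   Lions      6       1     62             16
mean of column 'fouls_plus_10' → 13.5

13.5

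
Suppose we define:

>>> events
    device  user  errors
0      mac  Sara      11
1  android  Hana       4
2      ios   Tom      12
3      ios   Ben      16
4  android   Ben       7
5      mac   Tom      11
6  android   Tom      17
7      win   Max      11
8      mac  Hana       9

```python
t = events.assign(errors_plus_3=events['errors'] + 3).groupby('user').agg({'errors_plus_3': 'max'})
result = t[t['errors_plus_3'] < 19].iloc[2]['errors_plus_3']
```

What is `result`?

14

add column errors_plus_3 = events['errors'] + 3:
    device  user  errors  errors_plus_3
0      mac  Sara      11             14
1  android  Hana       4              7
2      ios   Tom      12             15
3      ios   Ben      16             19
4  android   Ben       7             10
5      mac   Tom      11             14
6  android   Tom      17             20
7      win   Max      11             14
8      mac  Hana       9             12
group by user, max of errors_plus_3:
      errors_plus_3
user               
Ben              19
Hana             12
Max              14
Sara             14
Tom              20
filter rows where errors_plus_3 < 19:
      errors_plus_3
user               
Hana             12
Max              14
Sara             14
So iloc[2]['errors_plus_3'] = 14.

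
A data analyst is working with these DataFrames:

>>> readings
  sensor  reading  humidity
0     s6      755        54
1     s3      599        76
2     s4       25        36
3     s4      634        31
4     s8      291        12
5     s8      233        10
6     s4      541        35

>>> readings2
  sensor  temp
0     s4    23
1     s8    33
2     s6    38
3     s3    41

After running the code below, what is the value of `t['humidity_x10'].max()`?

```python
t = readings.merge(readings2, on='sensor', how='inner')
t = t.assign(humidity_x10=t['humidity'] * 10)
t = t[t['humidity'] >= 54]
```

760

merge on 'sensor' (how='inner') → 7 rows:
  sensor  reading  humidity  temp
0     s6      755        54    38
1     s3      599        76    41
2     s4       25        36    23
3     s4      634        31    23
4     s8      291        12    33
5     s8      233        10    33
6     s4      541        35    23
add column humidity_x10 = t['humidity'] * 10:
  sensor  reading  humidity  temp  humidity_x10
0     s6      755        54    38           540
1     s3      599        76    41           760
2     s4       25        36    23           360
3     s4      634        31    23           310
4     s8      291        12    33           120
5     s8      233        10    33           100
6     s4      541        35    23           350
filter rows where humidity >= 54:
  sensor  reading  humidity  temp  humidity_x10
0     s6      755        54    38           540
1     s3      599        76    41           760
Reading off the max of column 'humidity_x10', we get 760.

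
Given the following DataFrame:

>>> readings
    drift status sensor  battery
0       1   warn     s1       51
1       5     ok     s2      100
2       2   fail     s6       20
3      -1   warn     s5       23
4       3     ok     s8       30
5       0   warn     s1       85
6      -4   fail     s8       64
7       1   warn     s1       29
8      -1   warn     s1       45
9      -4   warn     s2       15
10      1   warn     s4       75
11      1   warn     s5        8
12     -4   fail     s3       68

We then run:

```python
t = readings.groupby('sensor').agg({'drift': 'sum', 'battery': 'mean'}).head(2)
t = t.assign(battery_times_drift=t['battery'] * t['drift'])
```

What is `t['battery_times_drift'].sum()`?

110.0

group by sensor: sum(drift), mean(battery):
        drift  battery
sensor                
s1          1     52.5
s2          1     57.5
s3         -4     68.0
s4          1     75.0
s5          0     15.5
s6          2     20.0
s8         -1     47.0
take first 2 rows:
        drift  battery
sensor                
s1          1     52.5
s2          1     57.5
add column battery_times_drift = t['battery'] * t['drift']:
        drift  battery  battery_times_drift
sensor                                     
s1          1     52.5                 52.5
s2          1     57.5                 57.5
Then the sum of column 'battery_times_drift': 110.0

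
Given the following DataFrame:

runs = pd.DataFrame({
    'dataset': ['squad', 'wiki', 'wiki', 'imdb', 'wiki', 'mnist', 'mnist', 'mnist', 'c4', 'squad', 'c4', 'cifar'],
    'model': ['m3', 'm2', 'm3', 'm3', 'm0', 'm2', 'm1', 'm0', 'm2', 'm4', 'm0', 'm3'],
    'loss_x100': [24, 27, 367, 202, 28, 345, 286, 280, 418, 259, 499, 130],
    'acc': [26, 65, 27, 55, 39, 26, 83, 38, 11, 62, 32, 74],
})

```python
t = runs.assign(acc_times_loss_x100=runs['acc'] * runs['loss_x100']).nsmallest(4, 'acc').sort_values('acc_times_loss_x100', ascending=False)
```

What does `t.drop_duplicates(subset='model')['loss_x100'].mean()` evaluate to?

356.0

add column acc_times_loss_x100 = runs['acc'] * runs['loss_x100']:
   dataset model  loss_x100  acc  acc_times_loss_x100
0    squad    m3         24   26                  624
1     wiki    m2         27   65                 1755
2     wiki    m3        367   27                 9909
3     imdb    m3        202   55                11110
4     wiki    m0         28   39                 1092
5    mnist    m2        345   26                 8970
6    mnist    m1        286   83                23738
7    mnist    m0        280   38                10640
8       c4    m2        418   11                 4598
9    squad    m4        259   62                16058
10      c4    m0        499   32                15968
11   cifar    m3        130   74                 9620
take 4 rows with smallest acc:
  dataset model  loss_x100  acc  acc_times_loss_x100
8      c4    m2        418   11                 4598
0   squad    m3         24   26                  624
5   mnist    m2        345   26                 8970
2    wiki    m3        367   27                 9909
sort by acc_times_loss_x100 descending:
  dataset model  loss_x100  acc  acc_times_loss_x100
2    wiki    m3        367   27                 9909
5   mnist    m2        345   26                 8970
8      c4    m2        418   11                 4598
0   squad    m3         24   26                  624
drop duplicate model (keep=first):
  dataset model  loss_x100  acc  acc_times_loss_x100
2    wiki    m3        367   27                 9909
5   mnist    m2        345   26                 8970
Hence 356.0.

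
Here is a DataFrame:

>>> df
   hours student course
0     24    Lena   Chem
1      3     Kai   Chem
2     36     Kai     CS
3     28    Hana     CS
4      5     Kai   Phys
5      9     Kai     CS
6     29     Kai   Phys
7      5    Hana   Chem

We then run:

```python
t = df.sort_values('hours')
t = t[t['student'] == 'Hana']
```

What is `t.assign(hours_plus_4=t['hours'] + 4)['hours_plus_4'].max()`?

sort by hours:
   hours student course
1      3     Kai   Chem
4      5     Kai   Phys
7      5    Hana   Chem
5      9     Kai     CS
0     24    Lena   Chem
3     28    Hana     CS
6     29     Kai   Phys
2     36     Kai     CS
filter rows where student == 'Hana':
   hours student course
7      5    Hana   Chem
3     28    Hana     CS
add column hours_plus_4 = t['hours'] + 4:
   hours student course  hours_plus_4
7      5    Hana   Chem             9
3     28    Hana     CS            32
The max of column 'hours_plus_4' is 32.

32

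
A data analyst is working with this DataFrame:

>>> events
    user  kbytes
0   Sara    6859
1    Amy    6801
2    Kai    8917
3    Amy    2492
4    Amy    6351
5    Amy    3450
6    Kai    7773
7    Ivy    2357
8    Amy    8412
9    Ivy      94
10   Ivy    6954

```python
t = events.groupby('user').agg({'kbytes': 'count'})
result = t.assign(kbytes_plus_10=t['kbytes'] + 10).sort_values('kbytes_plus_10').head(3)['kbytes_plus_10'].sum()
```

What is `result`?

36

group by user, count of kbytes:
      kbytes
user        
Amy        5
Ivy        3
Kai        2
Sara       1
add column kbytes_plus_10 = t['kbytes'] + 10:
      kbytes  kbytes_plus_10
user                        
Amy        5              15
Ivy        3              13
Kai        2              12
Sara       1              11
sort by kbytes_plus_10:
      kbytes  kbytes_plus_10
user                        
Sara       1              11
Kai        2              12
Ivy        3              13
Amy        5              15
take first 3 rows:
      kbytes  kbytes_plus_10
user                        
Sara       1              11
Kai        2              12
Ivy        3              13
Taking the sum of column 'kbytes_plus_10' gives 36.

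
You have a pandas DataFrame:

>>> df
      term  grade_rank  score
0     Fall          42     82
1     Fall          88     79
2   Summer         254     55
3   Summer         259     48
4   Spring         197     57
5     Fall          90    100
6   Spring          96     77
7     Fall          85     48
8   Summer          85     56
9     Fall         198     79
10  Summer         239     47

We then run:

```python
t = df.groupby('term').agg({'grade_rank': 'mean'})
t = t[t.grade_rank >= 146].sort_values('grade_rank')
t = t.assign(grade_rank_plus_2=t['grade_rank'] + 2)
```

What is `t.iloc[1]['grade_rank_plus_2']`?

group by term, mean of grade_rank:
        grade_rank
term              
Fall        100.60
Spring      146.50
Summer      209.25
filter rows where grade_rank >= 146:
        grade_rank
term              
Spring      146.50
Summer      209.25
sort by grade_rank:
        grade_rank
term              
Spring      146.50
Summer      209.25
add column grade_rank_plus_2 = t['grade_rank'] + 2:
        grade_rank  grade_rank_plus_2
term                                 
Spring      146.50             148.50
Summer      209.25             211.25
Reading off the value at position 1, column 'grade_rank_plus_2', we get 211.25.

211.25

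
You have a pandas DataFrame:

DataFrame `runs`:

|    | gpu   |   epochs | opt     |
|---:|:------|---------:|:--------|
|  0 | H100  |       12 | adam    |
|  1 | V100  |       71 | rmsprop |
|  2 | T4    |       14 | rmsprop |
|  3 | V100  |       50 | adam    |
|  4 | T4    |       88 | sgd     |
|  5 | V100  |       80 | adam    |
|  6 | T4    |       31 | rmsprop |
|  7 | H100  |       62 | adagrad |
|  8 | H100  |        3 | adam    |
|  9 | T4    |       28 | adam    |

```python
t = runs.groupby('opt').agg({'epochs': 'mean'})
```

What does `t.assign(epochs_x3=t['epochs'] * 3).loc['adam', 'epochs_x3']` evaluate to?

103.8

group by opt, mean of epochs:
            epochs
opt               
adagrad  62.000000
adam     34.600000
rmsprop  38.666667
sgd      88.000000
add column epochs_x3 = t['epochs'] * 3:
            epochs  epochs_x3
opt                          
adagrad  62.000000      186.0
adam     34.600000      103.8
rmsprop  38.666667      116.0
sgd      88.000000      264.0
Taking the value at row 'adam', column 'epochs_x3' gives 103.8.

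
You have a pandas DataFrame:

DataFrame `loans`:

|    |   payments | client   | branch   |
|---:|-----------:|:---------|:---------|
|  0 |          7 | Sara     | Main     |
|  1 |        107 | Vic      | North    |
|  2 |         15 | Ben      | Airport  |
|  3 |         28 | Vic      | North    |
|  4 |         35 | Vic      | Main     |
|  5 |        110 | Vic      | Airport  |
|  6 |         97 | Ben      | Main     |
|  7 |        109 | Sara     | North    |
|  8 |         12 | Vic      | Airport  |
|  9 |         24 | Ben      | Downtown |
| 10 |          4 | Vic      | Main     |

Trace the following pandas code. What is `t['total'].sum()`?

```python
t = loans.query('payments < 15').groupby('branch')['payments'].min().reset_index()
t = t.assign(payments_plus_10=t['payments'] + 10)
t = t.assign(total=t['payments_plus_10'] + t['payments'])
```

filter rows where payments < 15:
    payments client   branch
0          7   Sara     Main
8         12    Vic  Airport
10         4    Vic     Main
group by branch, min of payments:
branch
Airport    12
Main        4
Name: payments, dtype: int64
reset_index():
    branch  payments
0  Airport        12
1     Main         4
add column payments_plus_10 = t['payments'] + 10:
    branch  payments  payments_plus_10
0  Airport        12                22
1     Main         4                14
add column total = t['payments_plus_10'] + t['payments']:
    branch  payments  payments_plus_10  total
0  Airport        12                22     34
1     Main         4                14     18
Finally, sum of column 'total' = 52.

52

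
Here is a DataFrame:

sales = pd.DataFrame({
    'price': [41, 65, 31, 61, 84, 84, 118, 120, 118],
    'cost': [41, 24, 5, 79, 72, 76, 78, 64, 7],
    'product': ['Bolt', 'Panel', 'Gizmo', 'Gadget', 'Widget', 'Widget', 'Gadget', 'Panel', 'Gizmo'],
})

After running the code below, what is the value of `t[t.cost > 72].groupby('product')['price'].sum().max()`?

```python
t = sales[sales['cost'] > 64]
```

179

filter rows where cost > 64:
   price  cost product
3     61    79  Gadget
4     84    72  Widget
5     84    76  Widget
6    118    78  Gadget
filter rows where cost > 72:
   price  cost product
3     61    79  Gadget
5     84    76  Widget
6    118    78  Gadget
group by product, sum of price:
product
Gadget    179
Widget     84
Name: price, dtype: int64
Hence 179.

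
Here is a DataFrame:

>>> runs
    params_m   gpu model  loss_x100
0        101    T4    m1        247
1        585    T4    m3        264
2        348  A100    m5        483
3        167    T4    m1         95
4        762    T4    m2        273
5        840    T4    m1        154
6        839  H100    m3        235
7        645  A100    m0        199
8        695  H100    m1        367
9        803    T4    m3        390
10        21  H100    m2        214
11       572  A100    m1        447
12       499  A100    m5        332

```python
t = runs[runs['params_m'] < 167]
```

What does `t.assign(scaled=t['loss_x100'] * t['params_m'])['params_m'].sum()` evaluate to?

122

filter rows where params_m < 167:
    params_m   gpu model  loss_x100
0        101    T4    m1        247
10        21  H100    m2        214
add column scaled = t['loss_x100'] * t['params_m']:
    params_m   gpu model  loss_x100  scaled
0        101    T4    m1        247   24947
10        21  H100    m2        214    4494
Hence 122.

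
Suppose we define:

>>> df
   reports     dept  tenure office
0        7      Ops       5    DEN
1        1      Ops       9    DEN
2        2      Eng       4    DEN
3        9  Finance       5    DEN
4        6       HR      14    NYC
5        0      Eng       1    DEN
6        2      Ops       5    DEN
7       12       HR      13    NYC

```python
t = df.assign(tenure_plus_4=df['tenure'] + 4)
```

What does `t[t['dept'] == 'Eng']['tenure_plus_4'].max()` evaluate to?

add column tenure_plus_4 = df['tenure'] + 4:
   reports     dept  tenure office  tenure_plus_4
0        7      Ops       5    DEN              9
1        1      Ops       9    DEN             13
2        2      Eng       4    DEN              8
3        9  Finance       5    DEN              9
4        6       HR      14    NYC             18
5        0      Eng       1    DEN              5
6        2      Ops       5    DEN              9
7       12       HR      13    NYC             17
filter rows where dept == 'Eng':
   reports dept  tenure office  tenure_plus_4
2        2  Eng       4    DEN              8
5        0  Eng       1    DEN              5
max of column 'tenure_plus_4' → 8

8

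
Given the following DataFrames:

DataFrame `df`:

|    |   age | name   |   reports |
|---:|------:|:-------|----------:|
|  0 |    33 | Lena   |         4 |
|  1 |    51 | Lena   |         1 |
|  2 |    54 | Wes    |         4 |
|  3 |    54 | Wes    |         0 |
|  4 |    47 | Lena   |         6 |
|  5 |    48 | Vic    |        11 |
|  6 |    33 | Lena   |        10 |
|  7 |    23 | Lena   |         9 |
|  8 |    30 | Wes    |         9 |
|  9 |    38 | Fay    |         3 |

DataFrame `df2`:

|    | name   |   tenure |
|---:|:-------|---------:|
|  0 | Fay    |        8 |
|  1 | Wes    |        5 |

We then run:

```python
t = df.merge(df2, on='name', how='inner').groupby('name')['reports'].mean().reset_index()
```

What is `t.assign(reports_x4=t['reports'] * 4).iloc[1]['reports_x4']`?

merge on 'name' (how='inner') → 4 rows:
   age name  reports  tenure
0   54  Wes        4       5
1   54  Wes        0       5
2   30  Wes        9       5
3   38  Fay        3       8
group by name, mean of reports:
name
Fay    3.000000
Wes    4.333333
Name: reports, dtype: float64
reset_index():
  name   reports
0  Fay  3.000000
1  Wes  4.333333
add column reports_x4 = t['reports'] * 4:
  name   reports  reports_x4
0  Fay  3.000000   12.000000
1  Wes  4.333333   17.333333

17.3333333333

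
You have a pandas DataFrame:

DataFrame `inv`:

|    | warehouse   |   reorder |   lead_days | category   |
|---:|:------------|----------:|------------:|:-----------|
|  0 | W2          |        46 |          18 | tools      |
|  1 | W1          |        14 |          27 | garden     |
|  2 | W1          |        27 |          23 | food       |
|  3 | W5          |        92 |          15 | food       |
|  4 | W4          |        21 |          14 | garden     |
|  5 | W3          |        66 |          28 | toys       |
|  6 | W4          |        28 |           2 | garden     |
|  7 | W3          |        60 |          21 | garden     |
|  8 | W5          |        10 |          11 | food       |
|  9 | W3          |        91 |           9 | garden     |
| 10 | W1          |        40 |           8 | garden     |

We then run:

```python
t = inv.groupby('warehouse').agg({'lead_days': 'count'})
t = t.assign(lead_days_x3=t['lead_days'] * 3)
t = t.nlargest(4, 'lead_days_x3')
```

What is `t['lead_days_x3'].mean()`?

group by warehouse, count of lead_days:
           lead_days
warehouse           
W1                 3
W2                 1
W3                 3
W4                 2
W5                 2
add column lead_days_x3 = t['lead_days'] * 3:
           lead_days  lead_days_x3
warehouse                         
W1                 3             9
W2                 1             3
W3                 3             9
W4                 2             6
W5                 2             6
take 4 rows with largest lead_days_x3:
           lead_days  lead_days_x3
warehouse                         
W1                 3             9
W3                 3             9
W4                 2             6
W5                 2             6
Finally, mean of column 'lead_days_x3' = 7.5.

7.5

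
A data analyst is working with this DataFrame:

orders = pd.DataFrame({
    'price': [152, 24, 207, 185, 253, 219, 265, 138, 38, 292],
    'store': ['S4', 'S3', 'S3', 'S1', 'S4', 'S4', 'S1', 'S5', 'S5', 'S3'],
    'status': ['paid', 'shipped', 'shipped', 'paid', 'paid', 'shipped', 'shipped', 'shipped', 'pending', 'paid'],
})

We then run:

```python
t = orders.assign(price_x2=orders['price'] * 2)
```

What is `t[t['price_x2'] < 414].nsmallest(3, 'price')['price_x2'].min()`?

add column price_x2 = orders['price'] * 2:
   price store   status  price_x2
0    152    S4     paid       304
1     24    S3  shipped        48
2    207    S3  shipped       414
3    185    S1     paid       370
4    253    S4     paid       506
5    219    S4  shipped       438
6    265    S1  shipped       530
7    138    S5  shipped       276
8     38    S5  pending        76
9    292    S3     paid       584
filter rows where price_x2 < 414:
   price store   status  price_x2
0    152    S4     paid       304
1     24    S3  shipped        48
3    185    S1     paid       370
7    138    S5  shipped       276
8     38    S5  pending        76
take 3 rows with smallest price:
   price store   status  price_x2
1     24    S3  shipped        48
8     38    S5  pending        76
7    138    S5  shipped       276

48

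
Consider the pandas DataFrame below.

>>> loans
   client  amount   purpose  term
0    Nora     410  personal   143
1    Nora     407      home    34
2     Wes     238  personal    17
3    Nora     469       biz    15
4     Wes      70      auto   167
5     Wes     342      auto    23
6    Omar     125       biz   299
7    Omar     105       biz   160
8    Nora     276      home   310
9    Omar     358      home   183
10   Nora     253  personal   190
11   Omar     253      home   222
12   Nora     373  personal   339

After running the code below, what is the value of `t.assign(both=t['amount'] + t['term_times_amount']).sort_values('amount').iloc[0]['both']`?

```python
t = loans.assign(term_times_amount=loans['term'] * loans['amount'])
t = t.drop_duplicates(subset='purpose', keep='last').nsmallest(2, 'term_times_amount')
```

add column term_times_amount = loans['term'] * loans['amount']:
   client  amount   purpose  term  term_times_amount
0    Nora     410  personal   143              58630
1    Nora     407      home    34              13838
2     Wes     238  personal    17               4046
3    Nora     469       biz    15               7035
4     Wes      70      auto   167              11690
5     Wes     342      auto    23               7866
6    Omar     125       biz   299              37375
7    Omar     105       biz   160              16800
8    Nora     276      home   310              85560
9    Omar     358      home   183              65514
10   Nora     253  personal   190              48070
11   Omar     253      home   222              56166
12   Nora     373  personal   339             126447
drop duplicate purpose (keep=last):
   client  amount   purpose  term  term_times_amount
5     Wes     342      auto    23               7866
7    Omar     105       biz   160              16800
11   Omar     253      home   222              56166
12   Nora     373  personal   339             126447
take 2 rows with smallest term_times_amount:
  client  amount purpose  term  term_times_amount
5    Wes     342    auto    23               7866
7   Omar     105     biz   160              16800
add column both = t['amount'] + t['term_times_amount']:
  client  amount purpose  term  term_times_amount   both
5    Wes     342    auto    23               7866   8208
7   Omar     105     biz   160              16800  16905
sort by amount:
  client  amount purpose  term  term_times_amount   both
7   Omar     105     biz   160              16800  16905
5    Wes     342    auto    23               7866   8208
So iloc[0]['both'] = 16905.

16905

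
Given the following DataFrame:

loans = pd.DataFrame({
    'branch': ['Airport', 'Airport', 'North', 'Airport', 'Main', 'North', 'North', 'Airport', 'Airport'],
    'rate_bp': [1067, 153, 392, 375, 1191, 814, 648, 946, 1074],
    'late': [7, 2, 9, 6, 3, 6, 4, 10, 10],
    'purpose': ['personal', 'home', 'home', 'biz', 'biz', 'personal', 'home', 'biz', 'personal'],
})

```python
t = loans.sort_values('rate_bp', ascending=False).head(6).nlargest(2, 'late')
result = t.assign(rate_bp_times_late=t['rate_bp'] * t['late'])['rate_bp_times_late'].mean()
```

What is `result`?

sort by rate_bp descending:
    branch  rate_bp  late   purpose
4     Main     1191     3       biz
8  Airport     1074    10  personal
0  Airport     1067     7  personal
7  Airport      946    10       biz
5    North      814     6  personal
6    North      648     4      home
2    North      392     9      home
3  Airport      375     6       biz
1  Airport      153     2      home
take first 6 rows:
    branch  rate_bp  late   purpose
4     Main     1191     3       biz
8  Airport     1074    10  personal
0  Airport     1067     7  personal
7  Airport      946    10       biz
5    North      814     6  personal
6    North      648     4      home
take 2 rows with largest late:
    branch  rate_bp  late   purpose
8  Airport     1074    10  personal
7  Airport      946    10       biz
add column rate_bp_times_late = t['rate_bp'] * t['late']:
    branch  rate_bp  late   purpose  rate_bp_times_late
8  Airport     1074    10  personal               10740
7  Airport      946    10       biz                9460
Taking the mean of column 'rate_bp_times_late' gives 10100.0.

10100.0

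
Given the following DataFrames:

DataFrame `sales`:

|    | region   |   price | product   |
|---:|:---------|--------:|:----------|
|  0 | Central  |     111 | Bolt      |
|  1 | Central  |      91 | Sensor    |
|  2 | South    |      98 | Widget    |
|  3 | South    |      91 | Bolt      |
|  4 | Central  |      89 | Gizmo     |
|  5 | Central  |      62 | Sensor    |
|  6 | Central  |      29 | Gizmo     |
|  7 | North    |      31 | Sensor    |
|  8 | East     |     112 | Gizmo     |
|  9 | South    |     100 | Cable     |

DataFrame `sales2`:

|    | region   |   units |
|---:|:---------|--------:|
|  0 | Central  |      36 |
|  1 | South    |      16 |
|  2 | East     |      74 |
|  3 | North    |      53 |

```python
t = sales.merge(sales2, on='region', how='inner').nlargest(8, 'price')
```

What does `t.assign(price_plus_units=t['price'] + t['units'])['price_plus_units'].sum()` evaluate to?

merge on 'region' (how='inner') → 10 rows:
    region  price product  units
0  Central    111    Bolt     36
1  Central     91  Sensor     36
2    South     98  Widget     16
3    South     91    Bolt     16
4  Central     89   Gizmo     36
5  Central     62  Sensor     36
6  Central     29   Gizmo     36
7    North     31  Sensor     53
8     East    112   Gizmo     74
9    South    100   Cable     16
take 8 rows with largest price:
    region  price product  units
8     East    112   Gizmo     74
0  Central    111    Bolt     36
9    South    100   Cable     16
2    South     98  Widget     16
1  Central     91  Sensor     36
3    South     91    Bolt     16
4  Central     89   Gizmo     36
5  Central     62  Sensor     36
add column price_plus_units = t['price'] + t['units']:
    region  price product  units  price_plus_units
8     East    112   Gizmo     74               186
0  Central    111    Bolt     36               147
9    South    100   Cable     16               116
2    South     98  Widget     16               114
1  Central     91  Sensor     36               127
3    South     91    Bolt     16               107
4  Central     89   Gizmo     36               125
5  Central     62  Sensor     36                98
Taking the sum of column 'price_plus_units' gives 1020.

1020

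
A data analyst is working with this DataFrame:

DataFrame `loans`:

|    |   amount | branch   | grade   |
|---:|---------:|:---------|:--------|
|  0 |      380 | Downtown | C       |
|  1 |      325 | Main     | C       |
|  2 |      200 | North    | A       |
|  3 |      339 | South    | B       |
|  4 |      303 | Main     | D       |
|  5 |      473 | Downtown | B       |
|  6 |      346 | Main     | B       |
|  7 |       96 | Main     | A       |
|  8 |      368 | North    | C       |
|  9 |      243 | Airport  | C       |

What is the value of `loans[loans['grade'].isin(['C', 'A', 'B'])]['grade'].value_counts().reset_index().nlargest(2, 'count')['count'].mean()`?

filter rows where grade in ['C', 'A', 'B']:
   amount    branch grade
0     380  Downtown     C
1     325      Main     C
2     200     North     A
3     339     South     B
5     473  Downtown     B
6     346      Main     B
7      96      Main     A
8     368     North     C
9     243   Airport     C
value_counts of grade:
grade
C    4
B    3
A    2
Name: count, dtype: int64
reset_index():
  grade  count
0     C      4
1     B      3
2     A      2
take 2 rows with largest count:
  grade  count
0     C      4
1     B      3
Hence 3.5.

3.5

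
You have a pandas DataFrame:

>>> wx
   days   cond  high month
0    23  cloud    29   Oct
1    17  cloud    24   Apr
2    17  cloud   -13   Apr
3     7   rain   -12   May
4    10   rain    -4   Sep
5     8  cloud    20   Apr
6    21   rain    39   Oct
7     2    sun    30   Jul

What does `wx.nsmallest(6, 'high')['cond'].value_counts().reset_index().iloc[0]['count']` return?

take 6 rows with smallest high:
   days   cond  high month
2    17  cloud   -13   Apr
3     7   rain   -12   May
4    10   rain    -4   Sep
5     8  cloud    20   Apr
1    17  cloud    24   Apr
0    23  cloud    29   Oct
value_counts of cond:
cond
cloud    4
rain     2
Name: count, dtype: int64
reset_index():
    cond  count
0  cloud      4
1   rain      2
Then the value at position 0, column 'count': 4

4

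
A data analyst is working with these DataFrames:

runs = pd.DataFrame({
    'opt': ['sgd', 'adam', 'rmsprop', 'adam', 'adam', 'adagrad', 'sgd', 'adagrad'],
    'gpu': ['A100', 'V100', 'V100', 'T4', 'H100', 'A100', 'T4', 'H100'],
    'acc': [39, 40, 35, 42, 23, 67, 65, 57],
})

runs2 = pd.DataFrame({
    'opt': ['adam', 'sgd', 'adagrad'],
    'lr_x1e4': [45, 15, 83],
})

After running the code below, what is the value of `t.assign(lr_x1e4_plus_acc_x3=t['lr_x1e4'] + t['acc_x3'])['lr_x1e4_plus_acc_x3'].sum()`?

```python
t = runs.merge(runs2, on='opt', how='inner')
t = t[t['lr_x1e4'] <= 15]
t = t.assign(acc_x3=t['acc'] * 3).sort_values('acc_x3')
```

merge on 'opt' (how='inner') → 7 rows:
       opt   gpu  acc  lr_x1e4
0      sgd  A100   39       15
1     adam  V100   40       45
2     adam    T4   42       45
3     adam  H100   23       45
4  adagrad  A100   67       83
5      sgd    T4   65       15
6  adagrad  H100   57       83
filter rows where lr_x1e4 <= 15:
   opt   gpu  acc  lr_x1e4
0  sgd  A100   39       15
5  sgd    T4   65       15
add column acc_x3 = t['acc'] * 3:
   opt   gpu  acc  lr_x1e4  acc_x3
0  sgd  A100   39       15     117
5  sgd    T4   65       15     195
sort by acc_x3:
   opt   gpu  acc  lr_x1e4  acc_x3
0  sgd  A100   39       15     117
5  sgd    T4   65       15     195
add column lr_x1e4_plus_acc_x3 = t['lr_x1e4'] + t['acc_x3']:
   opt   gpu  acc  lr_x1e4  acc_x3  lr_x1e4_plus_acc_x3
0  sgd  A100   39       15     117                  132
5  sgd    T4   65       15     195                  210
Taking the sum of column 'lr_x1e4_plus_acc_x3' gives 342.

342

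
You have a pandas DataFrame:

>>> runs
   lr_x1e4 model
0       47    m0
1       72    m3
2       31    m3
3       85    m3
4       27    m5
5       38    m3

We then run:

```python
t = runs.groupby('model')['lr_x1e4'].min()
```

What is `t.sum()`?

105

group by model, min of lr_x1e4:
model
m0    47
m3    31
m5    27
Name: lr_x1e4, dtype: int64
Hence 105.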